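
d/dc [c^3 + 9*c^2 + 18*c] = 3*c^2 + 18*c + 18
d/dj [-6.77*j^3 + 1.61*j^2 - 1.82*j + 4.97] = -20.31*j^2 + 3.22*j - 1.82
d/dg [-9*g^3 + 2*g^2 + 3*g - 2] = -27*g^2 + 4*g + 3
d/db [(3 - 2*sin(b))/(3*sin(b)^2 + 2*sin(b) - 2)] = 2*(3*sin(b)^2 - 9*sin(b) - 1)*cos(b)/(3*sin(b)^2 + 2*sin(b) - 2)^2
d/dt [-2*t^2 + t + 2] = 1 - 4*t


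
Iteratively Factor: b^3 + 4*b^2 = (b)*(b^2 + 4*b) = b^2*(b + 4)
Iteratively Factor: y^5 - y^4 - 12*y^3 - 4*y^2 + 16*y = (y + 2)*(y^4 - 3*y^3 - 6*y^2 + 8*y) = (y - 4)*(y + 2)*(y^3 + y^2 - 2*y) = (y - 4)*(y + 2)^2*(y^2 - y) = (y - 4)*(y - 1)*(y + 2)^2*(y)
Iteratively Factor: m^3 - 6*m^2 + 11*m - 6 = (m - 3)*(m^2 - 3*m + 2) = (m - 3)*(m - 1)*(m - 2)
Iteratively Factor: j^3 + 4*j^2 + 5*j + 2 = (j + 1)*(j^2 + 3*j + 2) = (j + 1)*(j + 2)*(j + 1)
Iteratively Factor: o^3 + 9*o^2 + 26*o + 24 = (o + 4)*(o^2 + 5*o + 6) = (o + 3)*(o + 4)*(o + 2)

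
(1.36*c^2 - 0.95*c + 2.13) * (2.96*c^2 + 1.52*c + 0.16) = 4.0256*c^4 - 0.7448*c^3 + 5.0784*c^2 + 3.0856*c + 0.3408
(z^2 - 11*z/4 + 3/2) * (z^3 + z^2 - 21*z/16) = z^5 - 7*z^4/4 - 41*z^3/16 + 327*z^2/64 - 63*z/32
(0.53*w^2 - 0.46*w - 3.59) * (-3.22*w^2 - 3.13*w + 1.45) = -1.7066*w^4 - 0.1777*w^3 + 13.7681*w^2 + 10.5697*w - 5.2055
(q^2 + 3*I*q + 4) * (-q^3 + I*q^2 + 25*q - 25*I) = -q^5 - 2*I*q^4 + 18*q^3 + 54*I*q^2 + 175*q - 100*I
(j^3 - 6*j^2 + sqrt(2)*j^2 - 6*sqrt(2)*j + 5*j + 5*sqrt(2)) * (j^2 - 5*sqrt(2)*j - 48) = j^5 - 6*j^4 - 4*sqrt(2)*j^4 - 53*j^3 + 24*sqrt(2)*j^3 - 68*sqrt(2)*j^2 + 348*j^2 - 290*j + 288*sqrt(2)*j - 240*sqrt(2)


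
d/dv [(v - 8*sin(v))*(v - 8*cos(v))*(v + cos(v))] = -(v - 8*sin(v))*(v - 8*cos(v))*(sin(v) - 1) + (v - 8*sin(v))*(v + cos(v))*(8*sin(v) + 1) - (v - 8*cos(v))*(v + cos(v))*(8*cos(v) - 1)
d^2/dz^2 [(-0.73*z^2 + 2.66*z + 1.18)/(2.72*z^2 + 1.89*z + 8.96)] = (7.105427357601e-15*z^4 + 46.865056*z^3 + 159.126528*z^2 - 352.567488*z - 256.38802)/(20.123648*z^6 + 41.948928*z^5 + 228.017328*z^4 + 283.120677*z^3 + 751.115904*z^2 + 455.196672*z + 719.323136)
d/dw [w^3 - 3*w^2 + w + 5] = 3*w^2 - 6*w + 1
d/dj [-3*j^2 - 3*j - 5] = -6*j - 3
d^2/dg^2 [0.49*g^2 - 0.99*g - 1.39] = 0.980000000000000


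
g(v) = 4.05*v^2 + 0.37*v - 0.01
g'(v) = 8.1*v + 0.37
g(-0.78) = 2.17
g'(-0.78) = -5.95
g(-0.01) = -0.01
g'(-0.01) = 0.29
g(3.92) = 63.67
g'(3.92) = 32.12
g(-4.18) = 69.21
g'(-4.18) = -33.49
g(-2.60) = 26.41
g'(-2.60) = -20.69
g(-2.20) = 18.78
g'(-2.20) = -17.45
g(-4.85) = 93.46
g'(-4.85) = -38.92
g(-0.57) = 1.09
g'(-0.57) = -4.25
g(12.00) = 587.63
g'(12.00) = 97.57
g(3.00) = 37.55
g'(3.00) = 24.67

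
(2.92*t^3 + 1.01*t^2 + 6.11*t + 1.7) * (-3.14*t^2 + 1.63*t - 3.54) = -9.1688*t^5 + 1.5882*t^4 - 27.8759*t^3 + 1.0459*t^2 - 18.8584*t - 6.018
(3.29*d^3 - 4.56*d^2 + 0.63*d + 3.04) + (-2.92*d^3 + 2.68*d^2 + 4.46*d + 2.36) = 0.37*d^3 - 1.88*d^2 + 5.09*d + 5.4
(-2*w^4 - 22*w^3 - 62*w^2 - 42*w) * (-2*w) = 4*w^5 + 44*w^4 + 124*w^3 + 84*w^2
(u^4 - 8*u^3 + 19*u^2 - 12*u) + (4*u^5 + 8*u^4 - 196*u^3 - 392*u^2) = 4*u^5 + 9*u^4 - 204*u^3 - 373*u^2 - 12*u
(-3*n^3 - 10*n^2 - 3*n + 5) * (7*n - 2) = -21*n^4 - 64*n^3 - n^2 + 41*n - 10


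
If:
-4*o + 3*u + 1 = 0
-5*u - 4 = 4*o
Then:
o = -7/32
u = -5/8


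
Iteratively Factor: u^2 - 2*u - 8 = (u - 4)*(u + 2)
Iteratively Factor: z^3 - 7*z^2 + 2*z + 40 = (z - 4)*(z^2 - 3*z - 10) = (z - 4)*(z + 2)*(z - 5)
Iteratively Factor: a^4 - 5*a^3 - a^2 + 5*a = (a + 1)*(a^3 - 6*a^2 + 5*a) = a*(a + 1)*(a^2 - 6*a + 5) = a*(a - 1)*(a + 1)*(a - 5)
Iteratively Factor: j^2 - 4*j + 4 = (j - 2)*(j - 2)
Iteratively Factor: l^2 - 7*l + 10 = (l - 5)*(l - 2)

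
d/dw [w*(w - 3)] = 2*w - 3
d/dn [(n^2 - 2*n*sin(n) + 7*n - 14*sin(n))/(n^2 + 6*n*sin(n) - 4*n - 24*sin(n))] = (-8*n^3*cos(n) + 8*n^2*sin(n) - 24*n^2*cos(n) - 11*n^2 - 20*n*sin(n) + 224*n*cos(n) + 132*sin(n)^2 - 224*sin(n))/((n - 4)^2*(n + 6*sin(n))^2)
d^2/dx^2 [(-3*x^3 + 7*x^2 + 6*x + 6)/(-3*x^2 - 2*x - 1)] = 2*(-9*x^3 - 81*x^2 - 45*x - 1)/(27*x^6 + 54*x^5 + 63*x^4 + 44*x^3 + 21*x^2 + 6*x + 1)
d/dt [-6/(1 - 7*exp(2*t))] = -84*exp(2*t)/(7*exp(2*t) - 1)^2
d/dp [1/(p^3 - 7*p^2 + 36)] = p*(14 - 3*p)/(p^3 - 7*p^2 + 36)^2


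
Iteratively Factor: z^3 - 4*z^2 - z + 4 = (z - 4)*(z^2 - 1) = (z - 4)*(z + 1)*(z - 1)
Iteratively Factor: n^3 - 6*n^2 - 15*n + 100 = (n - 5)*(n^2 - n - 20) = (n - 5)*(n + 4)*(n - 5)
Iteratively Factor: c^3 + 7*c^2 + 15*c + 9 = (c + 3)*(c^2 + 4*c + 3) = (c + 3)^2*(c + 1)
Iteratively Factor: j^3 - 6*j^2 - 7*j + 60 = (j - 4)*(j^2 - 2*j - 15) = (j - 5)*(j - 4)*(j + 3)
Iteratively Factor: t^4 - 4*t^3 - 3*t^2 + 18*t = (t)*(t^3 - 4*t^2 - 3*t + 18) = t*(t + 2)*(t^2 - 6*t + 9) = t*(t - 3)*(t + 2)*(t - 3)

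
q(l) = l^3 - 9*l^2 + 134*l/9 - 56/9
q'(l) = 3*l^2 - 18*l + 134/9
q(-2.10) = -86.44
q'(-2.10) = 65.92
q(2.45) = -9.06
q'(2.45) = -11.20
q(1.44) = -0.46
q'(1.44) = -4.81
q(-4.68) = -375.53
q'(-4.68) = 164.84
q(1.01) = 0.66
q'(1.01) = -0.23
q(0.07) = -5.22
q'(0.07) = 13.64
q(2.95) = -14.95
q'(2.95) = -12.10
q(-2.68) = -130.01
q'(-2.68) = 84.68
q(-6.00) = -635.56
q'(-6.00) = 230.89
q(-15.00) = -5629.56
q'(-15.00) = 959.89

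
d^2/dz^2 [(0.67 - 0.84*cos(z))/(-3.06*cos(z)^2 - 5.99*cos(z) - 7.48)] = (0.0345810530780818*(1 - cos(z)^2)^2 - 0.00671738602459883*cos(z)^5 + 0.143421052478751*cos(z)^3 + 0.0372999087823883*cos(z)^2 - 0.227227191417393*cos(z) - 0.113734392821998)/(0.290322580645161*cos(z)^2 + 0.56831119544592*cos(z) + 0.709677419354839)^3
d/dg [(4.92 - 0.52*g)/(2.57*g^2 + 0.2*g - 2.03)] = (1.3364*g^2 - 25.2888*g + 0.0715999999999999)/(6.6049*g^4 + 1.028*g^3 - 10.3942*g^2 - 0.812*g + 4.1209)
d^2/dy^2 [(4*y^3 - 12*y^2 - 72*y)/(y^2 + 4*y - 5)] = 120*(y^3 - 7*y^2 - 13*y - 29)/(y^6 + 12*y^5 + 33*y^4 - 56*y^3 - 165*y^2 + 300*y - 125)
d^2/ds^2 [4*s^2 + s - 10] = 8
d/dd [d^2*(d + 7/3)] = d*(9*d + 14)/3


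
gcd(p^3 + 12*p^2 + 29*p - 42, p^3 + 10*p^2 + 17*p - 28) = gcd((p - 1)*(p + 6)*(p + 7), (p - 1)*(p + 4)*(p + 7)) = p^2 + 6*p - 7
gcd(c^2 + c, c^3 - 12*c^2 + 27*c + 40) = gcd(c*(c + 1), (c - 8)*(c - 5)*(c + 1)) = c + 1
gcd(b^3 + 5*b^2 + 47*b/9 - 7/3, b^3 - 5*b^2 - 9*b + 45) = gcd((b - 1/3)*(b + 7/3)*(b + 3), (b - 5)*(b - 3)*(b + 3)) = b + 3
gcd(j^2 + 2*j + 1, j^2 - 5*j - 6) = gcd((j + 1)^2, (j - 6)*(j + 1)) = j + 1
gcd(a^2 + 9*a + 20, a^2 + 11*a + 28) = a + 4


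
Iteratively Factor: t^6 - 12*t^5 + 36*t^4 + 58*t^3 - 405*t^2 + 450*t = (t - 5)*(t^5 - 7*t^4 + t^3 + 63*t^2 - 90*t) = (t - 5)*(t - 2)*(t^4 - 5*t^3 - 9*t^2 + 45*t) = (t - 5)*(t - 2)*(t + 3)*(t^3 - 8*t^2 + 15*t) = (t - 5)*(t - 3)*(t - 2)*(t + 3)*(t^2 - 5*t) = t*(t - 5)*(t - 3)*(t - 2)*(t + 3)*(t - 5)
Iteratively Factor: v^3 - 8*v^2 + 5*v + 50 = (v - 5)*(v^2 - 3*v - 10) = (v - 5)*(v + 2)*(v - 5)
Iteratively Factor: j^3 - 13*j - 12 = (j - 4)*(j^2 + 4*j + 3) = (j - 4)*(j + 3)*(j + 1)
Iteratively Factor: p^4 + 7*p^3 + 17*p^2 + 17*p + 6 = (p + 2)*(p^3 + 5*p^2 + 7*p + 3) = (p + 1)*(p + 2)*(p^2 + 4*p + 3) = (p + 1)^2*(p + 2)*(p + 3)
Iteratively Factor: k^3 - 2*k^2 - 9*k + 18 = (k + 3)*(k^2 - 5*k + 6) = (k - 3)*(k + 3)*(k - 2)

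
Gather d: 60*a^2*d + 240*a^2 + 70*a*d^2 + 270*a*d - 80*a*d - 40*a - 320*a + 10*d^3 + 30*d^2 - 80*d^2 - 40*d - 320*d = 240*a^2 - 360*a + 10*d^3 + d^2*(70*a - 50) + d*(60*a^2 + 190*a - 360)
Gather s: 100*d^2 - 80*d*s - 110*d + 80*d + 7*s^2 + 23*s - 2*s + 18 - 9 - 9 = 100*d^2 - 30*d + 7*s^2 + s*(21 - 80*d)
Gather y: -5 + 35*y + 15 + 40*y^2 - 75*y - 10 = 40*y^2 - 40*y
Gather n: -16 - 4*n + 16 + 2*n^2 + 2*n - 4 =2*n^2 - 2*n - 4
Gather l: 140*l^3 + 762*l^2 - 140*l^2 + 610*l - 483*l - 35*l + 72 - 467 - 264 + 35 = 140*l^3 + 622*l^2 + 92*l - 624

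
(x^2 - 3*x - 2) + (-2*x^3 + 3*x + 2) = -2*x^3 + x^2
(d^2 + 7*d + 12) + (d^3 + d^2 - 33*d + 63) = d^3 + 2*d^2 - 26*d + 75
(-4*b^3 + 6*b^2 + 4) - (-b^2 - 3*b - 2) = -4*b^3 + 7*b^2 + 3*b + 6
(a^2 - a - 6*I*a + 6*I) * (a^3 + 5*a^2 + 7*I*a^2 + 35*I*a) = a^5 + 4*a^4 + I*a^4 + 37*a^3 + 4*I*a^3 + 168*a^2 - 5*I*a^2 - 210*a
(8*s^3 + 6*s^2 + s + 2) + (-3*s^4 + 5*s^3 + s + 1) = -3*s^4 + 13*s^3 + 6*s^2 + 2*s + 3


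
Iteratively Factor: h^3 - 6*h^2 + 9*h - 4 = (h - 1)*(h^2 - 5*h + 4) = (h - 1)^2*(h - 4)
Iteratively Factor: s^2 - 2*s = (s - 2)*(s)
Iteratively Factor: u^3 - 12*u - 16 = (u + 2)*(u^2 - 2*u - 8) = (u + 2)^2*(u - 4)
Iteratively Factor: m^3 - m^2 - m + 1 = (m - 1)*(m^2 - 1) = (m - 1)*(m + 1)*(m - 1)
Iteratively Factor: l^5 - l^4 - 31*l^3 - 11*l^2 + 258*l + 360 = (l - 4)*(l^4 + 3*l^3 - 19*l^2 - 87*l - 90) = (l - 4)*(l + 3)*(l^3 - 19*l - 30) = (l - 4)*(l + 2)*(l + 3)*(l^2 - 2*l - 15) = (l - 4)*(l + 2)*(l + 3)^2*(l - 5)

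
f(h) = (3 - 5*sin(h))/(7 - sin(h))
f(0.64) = 0.00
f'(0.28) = -0.68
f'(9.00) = 0.67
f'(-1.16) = -0.20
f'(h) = (3 - 5*sin(h))*cos(h)/(7 - sin(h))^2 - 5*cos(h)/(7 - sin(h)) = -32*cos(h)/(sin(h) - 7)^2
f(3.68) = 0.74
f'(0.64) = -0.63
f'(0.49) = -0.66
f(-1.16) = 0.96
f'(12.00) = -0.48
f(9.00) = 0.14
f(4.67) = 1.00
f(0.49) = 0.10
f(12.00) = 0.75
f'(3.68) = 0.49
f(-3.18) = 0.40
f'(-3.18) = 0.66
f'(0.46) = -0.67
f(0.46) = 0.12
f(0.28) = 0.24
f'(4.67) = 0.02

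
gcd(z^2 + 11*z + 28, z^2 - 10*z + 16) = 1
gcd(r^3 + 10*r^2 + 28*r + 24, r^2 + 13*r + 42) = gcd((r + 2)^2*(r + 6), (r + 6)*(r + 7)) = r + 6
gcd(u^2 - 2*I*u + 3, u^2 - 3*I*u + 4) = u + I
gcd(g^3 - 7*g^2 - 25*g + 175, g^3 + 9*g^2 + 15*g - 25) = g + 5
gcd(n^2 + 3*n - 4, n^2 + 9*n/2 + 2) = n + 4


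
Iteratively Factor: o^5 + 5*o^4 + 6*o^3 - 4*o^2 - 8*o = (o + 2)*(o^4 + 3*o^3 - 4*o) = (o + 2)^2*(o^3 + o^2 - 2*o) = o*(o + 2)^2*(o^2 + o - 2) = o*(o + 2)^3*(o - 1)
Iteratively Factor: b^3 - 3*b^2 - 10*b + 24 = (b - 4)*(b^2 + b - 6) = (b - 4)*(b - 2)*(b + 3)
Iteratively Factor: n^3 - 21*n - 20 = (n + 1)*(n^2 - n - 20) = (n - 5)*(n + 1)*(n + 4)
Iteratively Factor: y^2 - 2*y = (y - 2)*(y)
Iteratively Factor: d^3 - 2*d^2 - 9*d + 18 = (d - 3)*(d^2 + d - 6) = (d - 3)*(d - 2)*(d + 3)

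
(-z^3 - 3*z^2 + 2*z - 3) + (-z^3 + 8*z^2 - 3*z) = -2*z^3 + 5*z^2 - z - 3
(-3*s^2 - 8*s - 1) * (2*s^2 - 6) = -6*s^4 - 16*s^3 + 16*s^2 + 48*s + 6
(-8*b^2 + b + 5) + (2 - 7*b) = -8*b^2 - 6*b + 7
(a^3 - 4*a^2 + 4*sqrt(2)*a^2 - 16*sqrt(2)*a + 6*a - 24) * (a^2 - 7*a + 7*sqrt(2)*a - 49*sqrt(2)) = a^5 - 11*a^4 + 11*sqrt(2)*a^4 - 121*sqrt(2)*a^3 + 90*a^3 - 682*a^2 + 350*sqrt(2)*a^2 - 462*sqrt(2)*a + 1736*a + 1176*sqrt(2)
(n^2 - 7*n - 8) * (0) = 0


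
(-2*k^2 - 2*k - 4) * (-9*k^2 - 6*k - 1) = 18*k^4 + 30*k^3 + 50*k^2 + 26*k + 4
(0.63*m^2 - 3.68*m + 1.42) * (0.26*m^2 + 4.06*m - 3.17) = 0.1638*m^4 + 1.601*m^3 - 16.5687*m^2 + 17.4308*m - 4.5014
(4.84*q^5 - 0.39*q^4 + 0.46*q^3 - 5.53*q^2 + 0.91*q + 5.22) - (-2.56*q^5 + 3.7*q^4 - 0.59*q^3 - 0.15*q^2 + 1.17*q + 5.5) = 7.4*q^5 - 4.09*q^4 + 1.05*q^3 - 5.38*q^2 - 0.26*q - 0.28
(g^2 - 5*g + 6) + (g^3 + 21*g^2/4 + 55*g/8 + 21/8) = g^3 + 25*g^2/4 + 15*g/8 + 69/8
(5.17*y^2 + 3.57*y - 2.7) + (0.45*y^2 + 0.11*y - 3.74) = 5.62*y^2 + 3.68*y - 6.44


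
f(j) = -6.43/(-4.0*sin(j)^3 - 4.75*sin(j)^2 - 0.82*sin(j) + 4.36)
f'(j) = -6.43*(12.0*sin(j)^2*cos(j) + 9.5*sin(j)*cos(j) + 0.82*cos(j))/(-4.0*sin(j)^3 - 4.75*sin(j)^2 - 0.82*sin(j) + 4.36)^2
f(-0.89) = -1.61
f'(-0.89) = -0.17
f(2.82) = -1.84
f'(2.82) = 2.50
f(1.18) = 1.78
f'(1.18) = -3.71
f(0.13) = -1.54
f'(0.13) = -0.83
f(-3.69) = -3.10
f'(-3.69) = 11.52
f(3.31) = -1.47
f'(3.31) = -0.14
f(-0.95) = -1.59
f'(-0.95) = -0.24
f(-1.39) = -1.47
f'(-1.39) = -0.19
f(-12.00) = -3.32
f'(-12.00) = -13.59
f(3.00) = -1.55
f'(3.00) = 0.89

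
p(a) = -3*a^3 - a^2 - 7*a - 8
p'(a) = -9*a^2 - 2*a - 7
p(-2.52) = 51.30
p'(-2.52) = -59.11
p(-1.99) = 25.61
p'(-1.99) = -38.66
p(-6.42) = 789.55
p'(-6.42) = -365.11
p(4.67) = -368.04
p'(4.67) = -212.62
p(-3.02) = 86.65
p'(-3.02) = -83.04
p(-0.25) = -6.27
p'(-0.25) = -7.06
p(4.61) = -355.44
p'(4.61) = -207.49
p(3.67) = -195.45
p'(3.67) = -135.56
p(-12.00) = 5116.00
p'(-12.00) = -1279.00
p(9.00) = -2339.00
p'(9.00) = -754.00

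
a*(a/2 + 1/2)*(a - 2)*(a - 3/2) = a^4/2 - 5*a^3/4 - a^2/4 + 3*a/2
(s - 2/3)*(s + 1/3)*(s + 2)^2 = s^4 + 11*s^3/3 + 22*s^2/9 - 20*s/9 - 8/9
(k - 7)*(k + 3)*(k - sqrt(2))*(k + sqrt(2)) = k^4 - 4*k^3 - 23*k^2 + 8*k + 42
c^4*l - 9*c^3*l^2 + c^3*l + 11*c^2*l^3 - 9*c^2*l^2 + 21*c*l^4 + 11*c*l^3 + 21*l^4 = (c - 7*l)*(c - 3*l)*(c + l)*(c*l + l)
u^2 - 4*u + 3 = (u - 3)*(u - 1)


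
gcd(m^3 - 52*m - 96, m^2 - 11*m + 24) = m - 8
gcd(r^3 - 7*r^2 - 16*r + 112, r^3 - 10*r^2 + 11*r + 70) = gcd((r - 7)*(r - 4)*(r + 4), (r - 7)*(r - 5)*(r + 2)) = r - 7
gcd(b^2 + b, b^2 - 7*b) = b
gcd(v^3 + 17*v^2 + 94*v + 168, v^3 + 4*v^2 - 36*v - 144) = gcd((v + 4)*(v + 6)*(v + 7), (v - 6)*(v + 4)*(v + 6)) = v^2 + 10*v + 24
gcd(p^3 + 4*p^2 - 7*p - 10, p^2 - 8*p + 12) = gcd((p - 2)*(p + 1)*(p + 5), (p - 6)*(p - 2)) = p - 2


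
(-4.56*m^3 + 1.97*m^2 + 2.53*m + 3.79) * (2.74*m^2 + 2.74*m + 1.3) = -12.4944*m^5 - 7.0966*m^4 + 6.402*m^3 + 19.8778*m^2 + 13.6736*m + 4.927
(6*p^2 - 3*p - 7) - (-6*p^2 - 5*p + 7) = 12*p^2 + 2*p - 14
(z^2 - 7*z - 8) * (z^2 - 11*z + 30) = z^4 - 18*z^3 + 99*z^2 - 122*z - 240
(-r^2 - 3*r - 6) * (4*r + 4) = -4*r^3 - 16*r^2 - 36*r - 24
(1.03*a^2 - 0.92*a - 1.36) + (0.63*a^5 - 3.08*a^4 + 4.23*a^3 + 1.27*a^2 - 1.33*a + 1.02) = 0.63*a^5 - 3.08*a^4 + 4.23*a^3 + 2.3*a^2 - 2.25*a - 0.34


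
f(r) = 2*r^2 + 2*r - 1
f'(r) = 4*r + 2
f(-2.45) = 6.10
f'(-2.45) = -7.80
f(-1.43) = 0.23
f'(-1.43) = -3.72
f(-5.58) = 50.11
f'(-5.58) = -20.32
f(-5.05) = 39.90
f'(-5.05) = -18.20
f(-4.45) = 29.70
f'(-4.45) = -15.80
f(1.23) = 4.49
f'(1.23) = 6.92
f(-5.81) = 54.89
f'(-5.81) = -21.24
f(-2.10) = 3.62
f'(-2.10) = -6.40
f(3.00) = 23.00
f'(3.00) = 14.00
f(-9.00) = 143.00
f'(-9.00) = -34.00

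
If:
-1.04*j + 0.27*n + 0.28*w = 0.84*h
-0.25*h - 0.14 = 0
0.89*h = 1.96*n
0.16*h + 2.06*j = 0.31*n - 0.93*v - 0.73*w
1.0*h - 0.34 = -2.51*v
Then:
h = -0.56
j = 0.15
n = -0.25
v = 0.36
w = -0.87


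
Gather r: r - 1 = r - 1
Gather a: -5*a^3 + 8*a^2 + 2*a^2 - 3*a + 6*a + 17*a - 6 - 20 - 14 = -5*a^3 + 10*a^2 + 20*a - 40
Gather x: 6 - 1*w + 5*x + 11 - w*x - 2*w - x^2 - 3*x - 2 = -3*w - x^2 + x*(2 - w) + 15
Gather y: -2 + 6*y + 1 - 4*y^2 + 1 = -4*y^2 + 6*y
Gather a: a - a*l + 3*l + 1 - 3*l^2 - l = a*(1 - l) - 3*l^2 + 2*l + 1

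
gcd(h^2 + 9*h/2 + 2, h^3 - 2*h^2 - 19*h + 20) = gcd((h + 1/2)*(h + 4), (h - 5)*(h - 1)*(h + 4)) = h + 4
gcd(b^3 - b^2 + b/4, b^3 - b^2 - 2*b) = b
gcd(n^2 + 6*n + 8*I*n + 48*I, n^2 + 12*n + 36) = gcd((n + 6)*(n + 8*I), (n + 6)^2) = n + 6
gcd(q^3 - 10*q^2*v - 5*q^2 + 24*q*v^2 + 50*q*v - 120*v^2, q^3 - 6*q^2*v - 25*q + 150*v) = q^2 - 6*q*v - 5*q + 30*v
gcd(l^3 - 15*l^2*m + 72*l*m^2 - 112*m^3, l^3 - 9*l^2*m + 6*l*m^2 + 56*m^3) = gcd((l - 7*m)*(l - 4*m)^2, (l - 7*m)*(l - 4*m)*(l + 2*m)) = l^2 - 11*l*m + 28*m^2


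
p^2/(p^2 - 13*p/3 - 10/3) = 3*p^2/(3*p^2 - 13*p - 10)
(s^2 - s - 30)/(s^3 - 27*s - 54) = (s + 5)/(s^2 + 6*s + 9)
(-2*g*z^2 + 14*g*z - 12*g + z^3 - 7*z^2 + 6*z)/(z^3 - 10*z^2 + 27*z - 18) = (-2*g + z)/(z - 3)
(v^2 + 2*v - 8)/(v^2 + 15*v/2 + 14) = 2*(v - 2)/(2*v + 7)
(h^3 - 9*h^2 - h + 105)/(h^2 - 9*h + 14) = (h^2 - 2*h - 15)/(h - 2)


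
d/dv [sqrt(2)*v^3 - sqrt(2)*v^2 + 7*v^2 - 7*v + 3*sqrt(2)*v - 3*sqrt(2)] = 3*sqrt(2)*v^2 - 2*sqrt(2)*v + 14*v - 7 + 3*sqrt(2)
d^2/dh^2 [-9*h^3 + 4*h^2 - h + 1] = 8 - 54*h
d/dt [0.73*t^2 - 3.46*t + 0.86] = 1.46*t - 3.46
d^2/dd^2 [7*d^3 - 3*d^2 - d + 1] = 42*d - 6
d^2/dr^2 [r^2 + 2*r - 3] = 2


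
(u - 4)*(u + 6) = u^2 + 2*u - 24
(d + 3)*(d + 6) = d^2 + 9*d + 18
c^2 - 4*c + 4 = (c - 2)^2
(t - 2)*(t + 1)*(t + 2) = t^3 + t^2 - 4*t - 4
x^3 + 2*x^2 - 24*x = x*(x - 4)*(x + 6)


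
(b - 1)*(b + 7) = b^2 + 6*b - 7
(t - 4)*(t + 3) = t^2 - t - 12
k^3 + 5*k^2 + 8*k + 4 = (k + 1)*(k + 2)^2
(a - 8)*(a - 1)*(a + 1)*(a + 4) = a^4 - 4*a^3 - 33*a^2 + 4*a + 32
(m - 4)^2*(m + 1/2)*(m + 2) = m^4 - 11*m^3/2 - 3*m^2 + 32*m + 16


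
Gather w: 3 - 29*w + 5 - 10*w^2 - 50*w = -10*w^2 - 79*w + 8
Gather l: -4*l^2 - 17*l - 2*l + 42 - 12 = -4*l^2 - 19*l + 30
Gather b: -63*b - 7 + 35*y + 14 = -63*b + 35*y + 7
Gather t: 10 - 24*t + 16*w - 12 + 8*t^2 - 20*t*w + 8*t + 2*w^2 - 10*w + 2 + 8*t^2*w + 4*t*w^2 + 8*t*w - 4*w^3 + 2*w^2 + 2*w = t^2*(8*w + 8) + t*(4*w^2 - 12*w - 16) - 4*w^3 + 4*w^2 + 8*w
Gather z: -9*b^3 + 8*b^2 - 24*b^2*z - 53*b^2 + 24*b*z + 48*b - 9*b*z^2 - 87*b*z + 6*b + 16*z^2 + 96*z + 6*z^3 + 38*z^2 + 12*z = -9*b^3 - 45*b^2 + 54*b + 6*z^3 + z^2*(54 - 9*b) + z*(-24*b^2 - 63*b + 108)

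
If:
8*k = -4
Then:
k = -1/2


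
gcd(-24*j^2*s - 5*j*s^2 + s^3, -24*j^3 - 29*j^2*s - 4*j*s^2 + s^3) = -24*j^2 - 5*j*s + s^2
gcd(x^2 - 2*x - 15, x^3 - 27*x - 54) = x + 3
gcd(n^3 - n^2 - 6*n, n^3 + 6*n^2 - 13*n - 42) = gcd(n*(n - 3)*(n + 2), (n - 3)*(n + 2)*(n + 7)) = n^2 - n - 6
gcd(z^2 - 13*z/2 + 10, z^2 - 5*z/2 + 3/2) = 1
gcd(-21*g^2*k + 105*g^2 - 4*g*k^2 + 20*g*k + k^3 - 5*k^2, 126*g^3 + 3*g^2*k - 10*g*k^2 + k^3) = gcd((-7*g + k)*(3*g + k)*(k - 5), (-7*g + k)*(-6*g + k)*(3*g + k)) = 21*g^2 + 4*g*k - k^2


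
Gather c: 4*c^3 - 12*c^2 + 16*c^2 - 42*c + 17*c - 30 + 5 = 4*c^3 + 4*c^2 - 25*c - 25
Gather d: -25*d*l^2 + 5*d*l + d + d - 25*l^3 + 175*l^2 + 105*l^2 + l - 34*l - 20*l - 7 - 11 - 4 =d*(-25*l^2 + 5*l + 2) - 25*l^3 + 280*l^2 - 53*l - 22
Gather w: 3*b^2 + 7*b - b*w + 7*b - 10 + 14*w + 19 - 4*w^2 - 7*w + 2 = 3*b^2 + 14*b - 4*w^2 + w*(7 - b) + 11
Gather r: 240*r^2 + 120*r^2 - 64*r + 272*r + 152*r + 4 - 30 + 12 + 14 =360*r^2 + 360*r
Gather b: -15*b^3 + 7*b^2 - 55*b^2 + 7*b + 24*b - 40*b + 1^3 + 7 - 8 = -15*b^3 - 48*b^2 - 9*b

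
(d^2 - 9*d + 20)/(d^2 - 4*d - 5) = (d - 4)/(d + 1)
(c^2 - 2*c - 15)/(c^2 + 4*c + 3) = (c - 5)/(c + 1)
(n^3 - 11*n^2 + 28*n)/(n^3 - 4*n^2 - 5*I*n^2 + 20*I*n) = (n - 7)/(n - 5*I)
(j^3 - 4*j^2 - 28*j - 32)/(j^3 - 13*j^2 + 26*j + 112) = (j + 2)/(j - 7)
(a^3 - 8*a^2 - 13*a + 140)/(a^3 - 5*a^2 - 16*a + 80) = (a - 7)/(a - 4)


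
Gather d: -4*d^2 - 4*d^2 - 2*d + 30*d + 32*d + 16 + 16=-8*d^2 + 60*d + 32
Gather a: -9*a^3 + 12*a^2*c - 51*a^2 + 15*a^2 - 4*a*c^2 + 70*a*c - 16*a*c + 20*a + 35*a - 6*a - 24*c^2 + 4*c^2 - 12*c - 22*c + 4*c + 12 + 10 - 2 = -9*a^3 + a^2*(12*c - 36) + a*(-4*c^2 + 54*c + 49) - 20*c^2 - 30*c + 20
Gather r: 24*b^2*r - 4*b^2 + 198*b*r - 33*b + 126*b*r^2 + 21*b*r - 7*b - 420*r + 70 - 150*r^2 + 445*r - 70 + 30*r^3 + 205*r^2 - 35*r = -4*b^2 - 40*b + 30*r^3 + r^2*(126*b + 55) + r*(24*b^2 + 219*b - 10)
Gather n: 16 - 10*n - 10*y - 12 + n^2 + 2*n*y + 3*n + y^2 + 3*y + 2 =n^2 + n*(2*y - 7) + y^2 - 7*y + 6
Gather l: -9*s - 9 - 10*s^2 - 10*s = -10*s^2 - 19*s - 9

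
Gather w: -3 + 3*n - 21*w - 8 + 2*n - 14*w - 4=5*n - 35*w - 15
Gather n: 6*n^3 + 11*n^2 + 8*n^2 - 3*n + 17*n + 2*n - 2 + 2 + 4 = 6*n^3 + 19*n^2 + 16*n + 4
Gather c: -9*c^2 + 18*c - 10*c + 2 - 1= -9*c^2 + 8*c + 1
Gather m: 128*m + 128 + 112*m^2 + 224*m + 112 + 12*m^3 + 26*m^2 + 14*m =12*m^3 + 138*m^2 + 366*m + 240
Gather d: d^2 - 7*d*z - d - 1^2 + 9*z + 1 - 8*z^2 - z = d^2 + d*(-7*z - 1) - 8*z^2 + 8*z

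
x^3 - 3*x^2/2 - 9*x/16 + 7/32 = (x - 7/4)*(x - 1/4)*(x + 1/2)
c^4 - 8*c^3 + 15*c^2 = c^2*(c - 5)*(c - 3)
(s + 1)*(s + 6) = s^2 + 7*s + 6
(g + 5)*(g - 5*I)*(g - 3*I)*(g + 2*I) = g^4 + 5*g^3 - 6*I*g^3 + g^2 - 30*I*g^2 + 5*g - 30*I*g - 150*I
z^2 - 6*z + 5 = (z - 5)*(z - 1)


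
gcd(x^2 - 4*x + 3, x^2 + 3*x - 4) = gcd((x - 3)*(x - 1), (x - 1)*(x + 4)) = x - 1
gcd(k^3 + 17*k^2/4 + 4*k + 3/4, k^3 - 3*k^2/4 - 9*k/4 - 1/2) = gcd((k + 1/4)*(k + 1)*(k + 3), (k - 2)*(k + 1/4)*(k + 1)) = k^2 + 5*k/4 + 1/4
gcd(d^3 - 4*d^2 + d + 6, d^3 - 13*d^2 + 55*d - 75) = d - 3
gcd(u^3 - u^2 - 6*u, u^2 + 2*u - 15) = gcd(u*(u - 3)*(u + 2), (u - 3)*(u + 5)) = u - 3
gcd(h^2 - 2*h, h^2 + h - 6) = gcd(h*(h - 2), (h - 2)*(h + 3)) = h - 2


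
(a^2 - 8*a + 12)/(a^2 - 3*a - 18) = (a - 2)/(a + 3)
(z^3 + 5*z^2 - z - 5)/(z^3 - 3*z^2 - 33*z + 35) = (z + 1)/(z - 7)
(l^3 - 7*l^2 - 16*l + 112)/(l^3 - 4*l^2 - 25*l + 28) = (l - 4)/(l - 1)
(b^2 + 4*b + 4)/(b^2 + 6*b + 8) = (b + 2)/(b + 4)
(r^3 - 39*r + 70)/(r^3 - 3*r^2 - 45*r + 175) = (r - 2)/(r - 5)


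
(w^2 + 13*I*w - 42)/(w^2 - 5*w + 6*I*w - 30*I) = (w + 7*I)/(w - 5)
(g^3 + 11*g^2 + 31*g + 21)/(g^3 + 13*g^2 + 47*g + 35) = (g + 3)/(g + 5)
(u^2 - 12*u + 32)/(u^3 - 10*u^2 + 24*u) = (u - 8)/(u*(u - 6))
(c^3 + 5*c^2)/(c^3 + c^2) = (c + 5)/(c + 1)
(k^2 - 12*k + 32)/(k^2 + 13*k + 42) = (k^2 - 12*k + 32)/(k^2 + 13*k + 42)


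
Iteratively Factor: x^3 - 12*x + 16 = (x - 2)*(x^2 + 2*x - 8) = (x - 2)*(x + 4)*(x - 2)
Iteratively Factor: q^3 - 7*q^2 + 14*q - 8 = (q - 2)*(q^2 - 5*q + 4) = (q - 2)*(q - 1)*(q - 4)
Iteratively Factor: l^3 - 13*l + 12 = (l + 4)*(l^2 - 4*l + 3) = (l - 3)*(l + 4)*(l - 1)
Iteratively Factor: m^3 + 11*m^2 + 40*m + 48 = (m + 3)*(m^2 + 8*m + 16) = (m + 3)*(m + 4)*(m + 4)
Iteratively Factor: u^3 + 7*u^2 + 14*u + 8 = (u + 1)*(u^2 + 6*u + 8) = (u + 1)*(u + 2)*(u + 4)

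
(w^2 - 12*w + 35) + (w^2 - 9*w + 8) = 2*w^2 - 21*w + 43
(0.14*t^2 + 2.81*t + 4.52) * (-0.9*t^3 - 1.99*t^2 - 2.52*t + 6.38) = -0.126*t^5 - 2.8076*t^4 - 10.0127*t^3 - 15.1828*t^2 + 6.5374*t + 28.8376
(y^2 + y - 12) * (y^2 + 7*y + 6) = y^4 + 8*y^3 + y^2 - 78*y - 72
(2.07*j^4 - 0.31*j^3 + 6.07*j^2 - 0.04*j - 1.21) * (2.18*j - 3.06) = 4.5126*j^5 - 7.01*j^4 + 14.1812*j^3 - 18.6614*j^2 - 2.5154*j + 3.7026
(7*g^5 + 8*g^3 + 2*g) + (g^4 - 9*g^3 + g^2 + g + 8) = 7*g^5 + g^4 - g^3 + g^2 + 3*g + 8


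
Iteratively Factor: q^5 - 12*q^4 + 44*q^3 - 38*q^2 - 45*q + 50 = (q - 1)*(q^4 - 11*q^3 + 33*q^2 - 5*q - 50) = (q - 5)*(q - 1)*(q^3 - 6*q^2 + 3*q + 10) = (q - 5)*(q - 2)*(q - 1)*(q^2 - 4*q - 5) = (q - 5)*(q - 2)*(q - 1)*(q + 1)*(q - 5)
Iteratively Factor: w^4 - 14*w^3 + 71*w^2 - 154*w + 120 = (w - 3)*(w^3 - 11*w^2 + 38*w - 40) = (w - 3)*(w - 2)*(w^2 - 9*w + 20) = (w - 4)*(w - 3)*(w - 2)*(w - 5)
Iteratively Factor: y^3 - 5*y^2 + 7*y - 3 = (y - 1)*(y^2 - 4*y + 3) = (y - 3)*(y - 1)*(y - 1)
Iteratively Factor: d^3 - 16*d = (d - 4)*(d^2 + 4*d) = (d - 4)*(d + 4)*(d)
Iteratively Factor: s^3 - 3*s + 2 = (s - 1)*(s^2 + s - 2) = (s - 1)^2*(s + 2)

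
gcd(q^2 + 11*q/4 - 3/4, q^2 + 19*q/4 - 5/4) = q - 1/4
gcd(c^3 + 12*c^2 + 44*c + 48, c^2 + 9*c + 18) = c + 6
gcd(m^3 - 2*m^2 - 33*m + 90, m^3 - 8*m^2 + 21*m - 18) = m - 3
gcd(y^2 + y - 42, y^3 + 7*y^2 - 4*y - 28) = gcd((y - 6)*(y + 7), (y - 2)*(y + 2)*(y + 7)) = y + 7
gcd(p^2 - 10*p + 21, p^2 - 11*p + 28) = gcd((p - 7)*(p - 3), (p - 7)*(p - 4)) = p - 7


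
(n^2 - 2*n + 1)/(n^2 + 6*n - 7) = (n - 1)/(n + 7)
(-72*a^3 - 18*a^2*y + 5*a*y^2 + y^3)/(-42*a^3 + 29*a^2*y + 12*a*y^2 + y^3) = (-12*a^2 - a*y + y^2)/(-7*a^2 + 6*a*y + y^2)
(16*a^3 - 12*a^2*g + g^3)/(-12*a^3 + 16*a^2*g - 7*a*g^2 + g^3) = (-4*a - g)/(3*a - g)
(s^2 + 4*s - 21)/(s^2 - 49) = (s - 3)/(s - 7)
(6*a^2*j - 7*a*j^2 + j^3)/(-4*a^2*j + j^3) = (-6*a^2 + 7*a*j - j^2)/(4*a^2 - j^2)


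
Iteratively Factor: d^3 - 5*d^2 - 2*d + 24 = (d + 2)*(d^2 - 7*d + 12) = (d - 3)*(d + 2)*(d - 4)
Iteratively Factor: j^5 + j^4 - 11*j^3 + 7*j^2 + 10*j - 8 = (j + 1)*(j^4 - 11*j^2 + 18*j - 8) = (j - 1)*(j + 1)*(j^3 + j^2 - 10*j + 8) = (j - 1)^2*(j + 1)*(j^2 + 2*j - 8) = (j - 2)*(j - 1)^2*(j + 1)*(j + 4)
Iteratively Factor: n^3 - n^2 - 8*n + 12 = (n - 2)*(n^2 + n - 6) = (n - 2)^2*(n + 3)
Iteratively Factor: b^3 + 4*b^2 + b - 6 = (b - 1)*(b^2 + 5*b + 6) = (b - 1)*(b + 2)*(b + 3)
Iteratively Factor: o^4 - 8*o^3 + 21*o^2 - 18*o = (o)*(o^3 - 8*o^2 + 21*o - 18) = o*(o - 3)*(o^2 - 5*o + 6) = o*(o - 3)^2*(o - 2)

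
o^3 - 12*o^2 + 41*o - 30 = (o - 6)*(o - 5)*(o - 1)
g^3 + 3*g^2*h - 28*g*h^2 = g*(g - 4*h)*(g + 7*h)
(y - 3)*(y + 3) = y^2 - 9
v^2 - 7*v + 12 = (v - 4)*(v - 3)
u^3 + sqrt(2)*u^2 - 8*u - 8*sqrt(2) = (u - 2*sqrt(2))*(u + sqrt(2))*(u + 2*sqrt(2))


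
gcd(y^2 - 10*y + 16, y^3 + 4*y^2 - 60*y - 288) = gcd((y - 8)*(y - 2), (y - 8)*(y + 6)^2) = y - 8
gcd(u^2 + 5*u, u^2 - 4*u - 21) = 1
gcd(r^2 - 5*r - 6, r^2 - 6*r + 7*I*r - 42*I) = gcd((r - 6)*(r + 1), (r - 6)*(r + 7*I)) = r - 6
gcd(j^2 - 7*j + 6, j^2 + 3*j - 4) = j - 1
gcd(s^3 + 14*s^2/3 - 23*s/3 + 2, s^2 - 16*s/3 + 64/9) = 1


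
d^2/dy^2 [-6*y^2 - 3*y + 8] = -12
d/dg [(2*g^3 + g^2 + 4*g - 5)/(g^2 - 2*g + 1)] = 2*(g^3 - 3*g^2 - 3*g + 3)/(g^3 - 3*g^2 + 3*g - 1)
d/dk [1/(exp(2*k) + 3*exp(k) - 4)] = (-2*exp(k) - 3)*exp(k)/(exp(2*k) + 3*exp(k) - 4)^2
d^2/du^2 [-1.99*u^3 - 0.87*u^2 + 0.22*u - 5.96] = -11.94*u - 1.74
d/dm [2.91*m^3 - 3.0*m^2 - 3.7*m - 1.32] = 8.73*m^2 - 6.0*m - 3.7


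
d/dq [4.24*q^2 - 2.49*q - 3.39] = 8.48*q - 2.49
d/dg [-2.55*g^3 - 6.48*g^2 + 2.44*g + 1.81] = -7.65*g^2 - 12.96*g + 2.44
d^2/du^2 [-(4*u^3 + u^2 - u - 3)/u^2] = 2*(u + 9)/u^4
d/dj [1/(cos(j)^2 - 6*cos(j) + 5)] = 2*(cos(j) - 3)*sin(j)/(cos(j)^2 - 6*cos(j) + 5)^2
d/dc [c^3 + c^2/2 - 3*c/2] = 3*c^2 + c - 3/2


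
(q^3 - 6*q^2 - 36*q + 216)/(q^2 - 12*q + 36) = q + 6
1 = 1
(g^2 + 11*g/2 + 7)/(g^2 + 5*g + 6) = (g + 7/2)/(g + 3)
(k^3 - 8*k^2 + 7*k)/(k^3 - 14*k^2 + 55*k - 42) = k/(k - 6)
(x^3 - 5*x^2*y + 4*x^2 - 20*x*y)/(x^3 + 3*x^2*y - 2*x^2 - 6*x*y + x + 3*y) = x*(x^2 - 5*x*y + 4*x - 20*y)/(x^3 + 3*x^2*y - 2*x^2 - 6*x*y + x + 3*y)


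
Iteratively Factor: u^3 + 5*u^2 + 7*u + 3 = (u + 3)*(u^2 + 2*u + 1) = (u + 1)*(u + 3)*(u + 1)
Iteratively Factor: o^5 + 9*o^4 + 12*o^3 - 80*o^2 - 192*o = (o + 4)*(o^4 + 5*o^3 - 8*o^2 - 48*o) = (o + 4)^2*(o^3 + o^2 - 12*o) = o*(o + 4)^2*(o^2 + o - 12) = o*(o + 4)^3*(o - 3)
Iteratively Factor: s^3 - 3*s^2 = (s)*(s^2 - 3*s) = s*(s - 3)*(s)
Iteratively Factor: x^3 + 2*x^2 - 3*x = (x - 1)*(x^2 + 3*x) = (x - 1)*(x + 3)*(x)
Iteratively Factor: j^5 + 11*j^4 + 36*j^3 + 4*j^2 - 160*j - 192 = (j + 3)*(j^4 + 8*j^3 + 12*j^2 - 32*j - 64) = (j + 3)*(j + 4)*(j^3 + 4*j^2 - 4*j - 16) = (j - 2)*(j + 3)*(j + 4)*(j^2 + 6*j + 8) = (j - 2)*(j + 2)*(j + 3)*(j + 4)*(j + 4)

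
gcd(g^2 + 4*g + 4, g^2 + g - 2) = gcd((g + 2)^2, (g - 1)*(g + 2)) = g + 2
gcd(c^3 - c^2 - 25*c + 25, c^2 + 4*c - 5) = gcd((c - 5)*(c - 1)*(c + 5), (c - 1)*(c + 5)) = c^2 + 4*c - 5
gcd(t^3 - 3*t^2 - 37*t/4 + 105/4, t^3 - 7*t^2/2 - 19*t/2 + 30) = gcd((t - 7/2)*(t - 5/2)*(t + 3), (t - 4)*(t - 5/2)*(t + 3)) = t^2 + t/2 - 15/2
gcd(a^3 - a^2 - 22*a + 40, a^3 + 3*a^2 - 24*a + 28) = a - 2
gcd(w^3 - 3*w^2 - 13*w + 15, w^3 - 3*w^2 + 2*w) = w - 1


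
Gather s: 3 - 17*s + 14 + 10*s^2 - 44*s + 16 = 10*s^2 - 61*s + 33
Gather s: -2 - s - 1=-s - 3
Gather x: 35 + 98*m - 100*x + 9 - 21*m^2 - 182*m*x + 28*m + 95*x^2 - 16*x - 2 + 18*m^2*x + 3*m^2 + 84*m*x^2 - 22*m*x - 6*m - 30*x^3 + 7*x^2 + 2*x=-18*m^2 + 120*m - 30*x^3 + x^2*(84*m + 102) + x*(18*m^2 - 204*m - 114) + 42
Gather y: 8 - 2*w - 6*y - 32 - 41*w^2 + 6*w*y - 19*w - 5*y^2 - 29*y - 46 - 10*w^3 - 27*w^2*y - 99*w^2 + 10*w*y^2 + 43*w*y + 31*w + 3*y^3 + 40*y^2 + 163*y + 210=-10*w^3 - 140*w^2 + 10*w + 3*y^3 + y^2*(10*w + 35) + y*(-27*w^2 + 49*w + 128) + 140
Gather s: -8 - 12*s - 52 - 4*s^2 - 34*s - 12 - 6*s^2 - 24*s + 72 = -10*s^2 - 70*s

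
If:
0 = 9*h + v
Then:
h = -v/9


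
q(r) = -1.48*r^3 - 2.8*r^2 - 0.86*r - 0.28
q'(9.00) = -410.90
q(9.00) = -1313.74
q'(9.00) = -410.90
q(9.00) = -1313.74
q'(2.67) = -47.46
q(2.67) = -50.71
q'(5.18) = -149.00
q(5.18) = -285.57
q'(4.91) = -135.40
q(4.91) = -247.19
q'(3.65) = -80.45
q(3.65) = -112.69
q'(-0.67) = 0.90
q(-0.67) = -0.52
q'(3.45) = -73.03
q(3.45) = -97.35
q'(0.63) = -6.15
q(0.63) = -2.30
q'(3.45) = -73.03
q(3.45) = -97.35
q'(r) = -4.44*r^2 - 5.6*r - 0.86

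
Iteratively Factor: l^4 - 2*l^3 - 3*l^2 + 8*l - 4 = (l + 2)*(l^3 - 4*l^2 + 5*l - 2) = (l - 1)*(l + 2)*(l^2 - 3*l + 2) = (l - 2)*(l - 1)*(l + 2)*(l - 1)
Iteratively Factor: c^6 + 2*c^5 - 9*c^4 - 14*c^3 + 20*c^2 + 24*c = (c)*(c^5 + 2*c^4 - 9*c^3 - 14*c^2 + 20*c + 24) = c*(c - 2)*(c^4 + 4*c^3 - c^2 - 16*c - 12) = c*(c - 2)^2*(c^3 + 6*c^2 + 11*c + 6) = c*(c - 2)^2*(c + 2)*(c^2 + 4*c + 3) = c*(c - 2)^2*(c + 1)*(c + 2)*(c + 3)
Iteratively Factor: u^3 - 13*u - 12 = (u + 3)*(u^2 - 3*u - 4) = (u - 4)*(u + 3)*(u + 1)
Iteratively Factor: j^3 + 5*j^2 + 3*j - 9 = (j + 3)*(j^2 + 2*j - 3) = (j + 3)^2*(j - 1)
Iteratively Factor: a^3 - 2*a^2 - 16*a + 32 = (a - 4)*(a^2 + 2*a - 8) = (a - 4)*(a - 2)*(a + 4)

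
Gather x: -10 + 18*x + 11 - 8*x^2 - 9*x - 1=-8*x^2 + 9*x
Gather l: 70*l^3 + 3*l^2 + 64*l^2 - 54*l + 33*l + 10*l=70*l^3 + 67*l^2 - 11*l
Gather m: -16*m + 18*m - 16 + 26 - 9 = 2*m + 1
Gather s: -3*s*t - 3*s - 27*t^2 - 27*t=s*(-3*t - 3) - 27*t^2 - 27*t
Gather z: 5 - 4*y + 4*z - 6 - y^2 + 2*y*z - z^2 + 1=-y^2 - 4*y - z^2 + z*(2*y + 4)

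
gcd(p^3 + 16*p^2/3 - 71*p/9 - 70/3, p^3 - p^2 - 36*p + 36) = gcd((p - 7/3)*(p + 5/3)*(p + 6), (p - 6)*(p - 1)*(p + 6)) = p + 6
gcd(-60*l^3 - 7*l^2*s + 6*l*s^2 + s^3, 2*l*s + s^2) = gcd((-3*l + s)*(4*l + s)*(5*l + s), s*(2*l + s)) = 1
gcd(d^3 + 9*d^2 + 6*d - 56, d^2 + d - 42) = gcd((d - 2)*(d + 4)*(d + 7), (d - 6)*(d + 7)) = d + 7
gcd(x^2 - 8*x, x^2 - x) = x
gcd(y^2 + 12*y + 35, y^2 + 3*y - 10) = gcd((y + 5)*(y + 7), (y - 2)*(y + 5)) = y + 5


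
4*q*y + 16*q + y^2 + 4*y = (4*q + y)*(y + 4)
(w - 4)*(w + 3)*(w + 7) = w^3 + 6*w^2 - 19*w - 84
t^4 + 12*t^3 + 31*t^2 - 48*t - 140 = (t - 2)*(t + 2)*(t + 5)*(t + 7)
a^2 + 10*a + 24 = (a + 4)*(a + 6)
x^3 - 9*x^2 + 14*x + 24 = (x - 6)*(x - 4)*(x + 1)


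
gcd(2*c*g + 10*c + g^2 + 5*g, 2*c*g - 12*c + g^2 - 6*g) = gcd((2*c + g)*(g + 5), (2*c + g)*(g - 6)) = 2*c + g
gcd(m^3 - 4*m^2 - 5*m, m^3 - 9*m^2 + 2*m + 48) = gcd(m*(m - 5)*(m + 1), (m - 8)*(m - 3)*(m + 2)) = 1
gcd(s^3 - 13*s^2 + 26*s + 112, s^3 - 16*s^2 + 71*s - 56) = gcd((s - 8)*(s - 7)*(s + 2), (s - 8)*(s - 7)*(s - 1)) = s^2 - 15*s + 56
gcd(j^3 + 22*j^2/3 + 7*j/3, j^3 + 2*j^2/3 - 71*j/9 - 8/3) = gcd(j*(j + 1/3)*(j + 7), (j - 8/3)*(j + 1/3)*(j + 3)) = j + 1/3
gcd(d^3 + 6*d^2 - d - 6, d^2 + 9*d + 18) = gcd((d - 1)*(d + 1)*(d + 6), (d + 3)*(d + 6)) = d + 6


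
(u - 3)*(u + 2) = u^2 - u - 6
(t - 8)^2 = t^2 - 16*t + 64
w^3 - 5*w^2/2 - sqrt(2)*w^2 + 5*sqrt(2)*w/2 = w*(w - 5/2)*(w - sqrt(2))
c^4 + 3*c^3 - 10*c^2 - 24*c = c*(c - 3)*(c + 2)*(c + 4)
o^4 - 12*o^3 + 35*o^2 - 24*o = o*(o - 8)*(o - 3)*(o - 1)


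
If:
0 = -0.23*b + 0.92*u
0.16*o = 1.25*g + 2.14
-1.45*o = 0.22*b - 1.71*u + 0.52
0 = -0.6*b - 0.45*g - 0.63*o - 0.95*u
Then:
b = 1.09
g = -1.74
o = -0.20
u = 0.27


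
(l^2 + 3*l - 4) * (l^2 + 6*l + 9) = l^4 + 9*l^3 + 23*l^2 + 3*l - 36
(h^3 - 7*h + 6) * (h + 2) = h^4 + 2*h^3 - 7*h^2 - 8*h + 12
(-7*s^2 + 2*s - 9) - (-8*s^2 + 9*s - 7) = s^2 - 7*s - 2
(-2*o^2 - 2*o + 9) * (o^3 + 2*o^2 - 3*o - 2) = -2*o^5 - 6*o^4 + 11*o^3 + 28*o^2 - 23*o - 18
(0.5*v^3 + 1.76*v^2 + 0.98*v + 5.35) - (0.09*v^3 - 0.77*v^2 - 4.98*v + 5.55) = 0.41*v^3 + 2.53*v^2 + 5.96*v - 0.2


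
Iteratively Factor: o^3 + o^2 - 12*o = (o)*(o^2 + o - 12) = o*(o - 3)*(o + 4)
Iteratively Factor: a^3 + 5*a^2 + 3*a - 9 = (a + 3)*(a^2 + 2*a - 3) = (a + 3)^2*(a - 1)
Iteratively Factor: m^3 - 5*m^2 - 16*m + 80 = (m - 4)*(m^2 - m - 20) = (m - 4)*(m + 4)*(m - 5)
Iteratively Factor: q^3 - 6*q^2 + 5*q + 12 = (q + 1)*(q^2 - 7*q + 12) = (q - 3)*(q + 1)*(q - 4)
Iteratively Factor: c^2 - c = (c - 1)*(c)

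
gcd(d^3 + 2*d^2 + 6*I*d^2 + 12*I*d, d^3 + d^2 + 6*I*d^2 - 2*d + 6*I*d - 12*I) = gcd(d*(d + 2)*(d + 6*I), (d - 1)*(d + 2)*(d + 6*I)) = d^2 + d*(2 + 6*I) + 12*I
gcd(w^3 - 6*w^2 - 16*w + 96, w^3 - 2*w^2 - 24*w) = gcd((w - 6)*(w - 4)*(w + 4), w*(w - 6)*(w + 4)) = w^2 - 2*w - 24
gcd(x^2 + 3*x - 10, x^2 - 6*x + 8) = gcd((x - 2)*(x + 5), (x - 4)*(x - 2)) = x - 2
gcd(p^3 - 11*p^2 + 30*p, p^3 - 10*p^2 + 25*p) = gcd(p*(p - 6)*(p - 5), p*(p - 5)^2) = p^2 - 5*p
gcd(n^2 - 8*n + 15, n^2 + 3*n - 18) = n - 3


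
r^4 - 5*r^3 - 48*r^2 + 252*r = r*(r - 6)^2*(r + 7)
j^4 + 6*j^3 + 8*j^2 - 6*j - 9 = (j - 1)*(j + 1)*(j + 3)^2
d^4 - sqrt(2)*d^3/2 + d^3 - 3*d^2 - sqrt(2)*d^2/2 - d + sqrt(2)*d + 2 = (d - 1)*(d + 2)*(d - sqrt(2))*(d + sqrt(2)/2)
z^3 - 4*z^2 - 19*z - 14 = (z - 7)*(z + 1)*(z + 2)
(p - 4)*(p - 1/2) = p^2 - 9*p/2 + 2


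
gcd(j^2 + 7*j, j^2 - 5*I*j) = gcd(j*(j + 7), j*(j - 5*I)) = j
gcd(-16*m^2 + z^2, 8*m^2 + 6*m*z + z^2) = 4*m + z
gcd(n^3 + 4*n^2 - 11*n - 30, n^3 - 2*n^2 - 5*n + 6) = n^2 - n - 6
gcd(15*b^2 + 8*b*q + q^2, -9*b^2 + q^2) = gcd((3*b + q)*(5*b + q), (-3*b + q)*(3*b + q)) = 3*b + q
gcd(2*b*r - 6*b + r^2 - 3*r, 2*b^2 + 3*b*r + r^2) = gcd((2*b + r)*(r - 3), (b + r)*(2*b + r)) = 2*b + r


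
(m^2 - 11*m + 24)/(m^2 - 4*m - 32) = (m - 3)/(m + 4)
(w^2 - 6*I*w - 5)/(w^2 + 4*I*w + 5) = (w - 5*I)/(w + 5*I)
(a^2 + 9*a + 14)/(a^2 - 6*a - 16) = (a + 7)/(a - 8)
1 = 1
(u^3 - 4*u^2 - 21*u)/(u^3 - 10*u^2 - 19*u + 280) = u*(u + 3)/(u^2 - 3*u - 40)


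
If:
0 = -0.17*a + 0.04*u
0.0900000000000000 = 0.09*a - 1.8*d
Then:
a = 0.235294117647059*u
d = 0.0117647058823529*u - 0.05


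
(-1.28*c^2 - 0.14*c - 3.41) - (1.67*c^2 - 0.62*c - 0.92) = -2.95*c^2 + 0.48*c - 2.49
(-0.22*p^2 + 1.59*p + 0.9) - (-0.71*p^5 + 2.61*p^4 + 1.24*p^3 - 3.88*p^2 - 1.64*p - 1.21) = 0.71*p^5 - 2.61*p^4 - 1.24*p^3 + 3.66*p^2 + 3.23*p + 2.11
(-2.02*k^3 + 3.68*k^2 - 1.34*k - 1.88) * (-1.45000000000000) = 2.929*k^3 - 5.336*k^2 + 1.943*k + 2.726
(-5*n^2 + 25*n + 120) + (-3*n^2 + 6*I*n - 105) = -8*n^2 + 25*n + 6*I*n + 15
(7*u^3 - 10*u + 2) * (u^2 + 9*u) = 7*u^5 + 63*u^4 - 10*u^3 - 88*u^2 + 18*u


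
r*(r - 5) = r^2 - 5*r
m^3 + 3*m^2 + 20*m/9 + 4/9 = (m + 1/3)*(m + 2/3)*(m + 2)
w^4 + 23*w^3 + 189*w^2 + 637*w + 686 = (w + 2)*(w + 7)^3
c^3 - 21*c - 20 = (c - 5)*(c + 1)*(c + 4)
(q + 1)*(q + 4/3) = q^2 + 7*q/3 + 4/3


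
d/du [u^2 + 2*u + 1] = 2*u + 2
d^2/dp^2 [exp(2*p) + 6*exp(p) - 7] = (4*exp(p) + 6)*exp(p)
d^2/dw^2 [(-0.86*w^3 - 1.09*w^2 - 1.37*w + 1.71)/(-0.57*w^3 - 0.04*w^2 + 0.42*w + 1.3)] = (-1.77635683940025e-15*w^7 + 0.669066*w^6 + 3.905982*w^5 + 2.733264*w^4 + 11.773664*w^3 + 17.779308*w^2 + 1.717548*w + 1.407032)/(0.185193*w^9 + 0.038988*w^8 - 0.406638*w^7 - 1.324502*w^6 + 0.121788*w^5 + 1.882248*w^4 + 2.946852*w^3 - 0.48516*w^2 - 2.1294*w - 2.197)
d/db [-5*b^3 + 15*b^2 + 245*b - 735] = -15*b^2 + 30*b + 245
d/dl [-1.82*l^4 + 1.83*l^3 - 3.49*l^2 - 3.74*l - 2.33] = -7.28*l^3 + 5.49*l^2 - 6.98*l - 3.74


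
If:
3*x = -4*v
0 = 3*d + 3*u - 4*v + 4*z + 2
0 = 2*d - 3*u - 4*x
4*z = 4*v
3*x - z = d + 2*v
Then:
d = -42/89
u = -52/267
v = 6/89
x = -8/89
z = 6/89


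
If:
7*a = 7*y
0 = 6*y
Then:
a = 0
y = 0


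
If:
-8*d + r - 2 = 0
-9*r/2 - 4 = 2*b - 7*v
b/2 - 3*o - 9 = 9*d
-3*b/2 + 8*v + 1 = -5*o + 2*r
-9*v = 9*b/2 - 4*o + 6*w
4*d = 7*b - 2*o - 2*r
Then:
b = 83/316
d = 127/474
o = -7129/1896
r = 982/237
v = 523/158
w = -87241/11376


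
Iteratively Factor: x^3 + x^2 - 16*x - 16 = (x + 1)*(x^2 - 16) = (x - 4)*(x + 1)*(x + 4)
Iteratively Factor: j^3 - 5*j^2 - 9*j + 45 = (j - 3)*(j^2 - 2*j - 15) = (j - 5)*(j - 3)*(j + 3)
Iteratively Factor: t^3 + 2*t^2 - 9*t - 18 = (t + 3)*(t^2 - t - 6) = (t - 3)*(t + 3)*(t + 2)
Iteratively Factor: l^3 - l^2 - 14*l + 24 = (l - 2)*(l^2 + l - 12) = (l - 2)*(l + 4)*(l - 3)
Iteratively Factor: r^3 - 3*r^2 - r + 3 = (r + 1)*(r^2 - 4*r + 3) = (r - 3)*(r + 1)*(r - 1)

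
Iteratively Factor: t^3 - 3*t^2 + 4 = (t + 1)*(t^2 - 4*t + 4) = (t - 2)*(t + 1)*(t - 2)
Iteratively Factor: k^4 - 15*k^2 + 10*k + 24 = (k + 4)*(k^3 - 4*k^2 + k + 6) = (k - 2)*(k + 4)*(k^2 - 2*k - 3) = (k - 3)*(k - 2)*(k + 4)*(k + 1)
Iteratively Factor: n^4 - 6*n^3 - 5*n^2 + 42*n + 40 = (n - 5)*(n^3 - n^2 - 10*n - 8) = (n - 5)*(n + 1)*(n^2 - 2*n - 8) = (n - 5)*(n - 4)*(n + 1)*(n + 2)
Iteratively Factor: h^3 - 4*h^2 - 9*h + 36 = (h - 3)*(h^2 - h - 12) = (h - 3)*(h + 3)*(h - 4)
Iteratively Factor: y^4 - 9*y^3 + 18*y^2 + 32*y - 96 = (y - 4)*(y^3 - 5*y^2 - 2*y + 24) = (y - 4)^2*(y^2 - y - 6) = (y - 4)^2*(y + 2)*(y - 3)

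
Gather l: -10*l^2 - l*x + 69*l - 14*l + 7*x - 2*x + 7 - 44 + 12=-10*l^2 + l*(55 - x) + 5*x - 25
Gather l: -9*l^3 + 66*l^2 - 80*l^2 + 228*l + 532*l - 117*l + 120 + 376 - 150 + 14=-9*l^3 - 14*l^2 + 643*l + 360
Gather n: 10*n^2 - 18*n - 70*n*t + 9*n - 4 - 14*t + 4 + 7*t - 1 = 10*n^2 + n*(-70*t - 9) - 7*t - 1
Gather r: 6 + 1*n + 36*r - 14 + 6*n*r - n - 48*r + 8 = r*(6*n - 12)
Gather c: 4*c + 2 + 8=4*c + 10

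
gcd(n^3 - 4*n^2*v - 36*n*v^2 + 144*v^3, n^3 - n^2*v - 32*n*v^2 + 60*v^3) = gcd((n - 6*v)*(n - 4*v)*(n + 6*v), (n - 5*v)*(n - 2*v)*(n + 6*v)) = n + 6*v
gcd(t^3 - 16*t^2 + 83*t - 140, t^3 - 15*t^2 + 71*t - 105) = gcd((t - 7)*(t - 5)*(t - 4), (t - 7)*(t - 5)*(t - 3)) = t^2 - 12*t + 35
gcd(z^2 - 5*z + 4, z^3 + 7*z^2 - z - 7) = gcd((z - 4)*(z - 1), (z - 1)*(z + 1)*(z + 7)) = z - 1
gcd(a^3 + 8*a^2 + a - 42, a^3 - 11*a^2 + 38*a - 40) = a - 2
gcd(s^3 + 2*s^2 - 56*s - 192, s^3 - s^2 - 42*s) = s + 6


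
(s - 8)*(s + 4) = s^2 - 4*s - 32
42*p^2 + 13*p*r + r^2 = (6*p + r)*(7*p + r)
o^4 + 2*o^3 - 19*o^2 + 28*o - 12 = (o - 2)*(o - 1)^2*(o + 6)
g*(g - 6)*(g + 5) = g^3 - g^2 - 30*g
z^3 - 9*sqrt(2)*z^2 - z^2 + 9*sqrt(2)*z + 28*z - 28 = (z - 1)*(z - 7*sqrt(2))*(z - 2*sqrt(2))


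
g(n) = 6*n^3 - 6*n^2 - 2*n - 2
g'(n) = 18*n^2 - 12*n - 2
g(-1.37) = -25.95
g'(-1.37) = 48.22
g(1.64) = 5.05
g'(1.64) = 26.73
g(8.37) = 3079.18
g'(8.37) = 1158.58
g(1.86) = 12.13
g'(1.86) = 37.95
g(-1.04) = -13.16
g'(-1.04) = 29.95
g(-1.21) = -18.99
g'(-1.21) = 38.87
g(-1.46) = -30.54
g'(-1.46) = 53.89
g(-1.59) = -38.11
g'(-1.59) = 62.59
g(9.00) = 3868.00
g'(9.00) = 1348.00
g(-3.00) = -212.00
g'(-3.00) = 196.00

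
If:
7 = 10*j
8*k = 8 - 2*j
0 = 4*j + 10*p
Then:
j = 7/10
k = 33/40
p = -7/25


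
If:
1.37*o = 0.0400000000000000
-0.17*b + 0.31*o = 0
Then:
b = 0.05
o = 0.03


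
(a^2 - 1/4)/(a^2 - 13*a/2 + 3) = (a + 1/2)/(a - 6)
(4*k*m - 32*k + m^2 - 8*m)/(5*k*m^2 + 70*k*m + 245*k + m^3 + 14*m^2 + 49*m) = (4*k*m - 32*k + m^2 - 8*m)/(5*k*m^2 + 70*k*m + 245*k + m^3 + 14*m^2 + 49*m)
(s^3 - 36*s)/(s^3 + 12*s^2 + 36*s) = (s - 6)/(s + 6)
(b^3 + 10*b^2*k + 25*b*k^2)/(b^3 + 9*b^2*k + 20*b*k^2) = (b + 5*k)/(b + 4*k)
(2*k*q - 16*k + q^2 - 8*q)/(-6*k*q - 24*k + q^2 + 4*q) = (-2*k*q + 16*k - q^2 + 8*q)/(6*k*q + 24*k - q^2 - 4*q)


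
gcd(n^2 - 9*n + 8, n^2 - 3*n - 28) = 1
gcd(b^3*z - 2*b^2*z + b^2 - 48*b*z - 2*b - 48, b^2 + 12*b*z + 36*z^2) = 1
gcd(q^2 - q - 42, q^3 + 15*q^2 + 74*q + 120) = q + 6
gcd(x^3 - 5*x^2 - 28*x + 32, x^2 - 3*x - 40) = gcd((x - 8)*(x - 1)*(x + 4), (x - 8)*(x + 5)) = x - 8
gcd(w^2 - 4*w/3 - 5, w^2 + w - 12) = w - 3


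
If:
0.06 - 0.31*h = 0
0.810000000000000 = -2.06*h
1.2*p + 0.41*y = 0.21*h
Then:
No Solution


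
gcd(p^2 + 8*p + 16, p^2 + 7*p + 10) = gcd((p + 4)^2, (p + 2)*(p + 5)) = 1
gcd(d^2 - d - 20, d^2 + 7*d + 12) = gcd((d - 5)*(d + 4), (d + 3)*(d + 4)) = d + 4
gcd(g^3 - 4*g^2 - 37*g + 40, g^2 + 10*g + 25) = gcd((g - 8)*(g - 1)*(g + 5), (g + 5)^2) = g + 5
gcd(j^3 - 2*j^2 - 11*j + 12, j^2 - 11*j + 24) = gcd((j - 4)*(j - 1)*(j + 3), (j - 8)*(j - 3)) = 1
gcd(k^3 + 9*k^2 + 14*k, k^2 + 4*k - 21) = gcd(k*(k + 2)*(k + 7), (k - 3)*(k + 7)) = k + 7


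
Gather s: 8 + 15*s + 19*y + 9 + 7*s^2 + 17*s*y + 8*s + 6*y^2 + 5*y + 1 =7*s^2 + s*(17*y + 23) + 6*y^2 + 24*y + 18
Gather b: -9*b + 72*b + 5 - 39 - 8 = 63*b - 42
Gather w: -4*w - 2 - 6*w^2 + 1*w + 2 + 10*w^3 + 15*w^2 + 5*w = 10*w^3 + 9*w^2 + 2*w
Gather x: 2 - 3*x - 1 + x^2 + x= x^2 - 2*x + 1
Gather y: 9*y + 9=9*y + 9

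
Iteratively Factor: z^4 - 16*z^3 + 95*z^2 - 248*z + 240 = (z - 4)*(z^3 - 12*z^2 + 47*z - 60) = (z - 4)*(z - 3)*(z^2 - 9*z + 20) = (z - 4)^2*(z - 3)*(z - 5)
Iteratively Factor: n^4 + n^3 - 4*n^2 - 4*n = (n + 1)*(n^3 - 4*n) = (n + 1)*(n + 2)*(n^2 - 2*n) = (n - 2)*(n + 1)*(n + 2)*(n)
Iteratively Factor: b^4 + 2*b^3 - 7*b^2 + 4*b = (b)*(b^3 + 2*b^2 - 7*b + 4) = b*(b - 1)*(b^2 + 3*b - 4) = b*(b - 1)*(b + 4)*(b - 1)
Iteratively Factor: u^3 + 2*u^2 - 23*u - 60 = (u - 5)*(u^2 + 7*u + 12) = (u - 5)*(u + 4)*(u + 3)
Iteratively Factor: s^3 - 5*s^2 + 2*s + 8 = (s + 1)*(s^2 - 6*s + 8) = (s - 2)*(s + 1)*(s - 4)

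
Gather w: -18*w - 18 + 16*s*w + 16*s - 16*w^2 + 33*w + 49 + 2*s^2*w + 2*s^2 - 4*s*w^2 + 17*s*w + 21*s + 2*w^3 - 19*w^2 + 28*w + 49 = 2*s^2 + 37*s + 2*w^3 + w^2*(-4*s - 35) + w*(2*s^2 + 33*s + 43) + 80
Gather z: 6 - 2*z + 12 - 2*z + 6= 24 - 4*z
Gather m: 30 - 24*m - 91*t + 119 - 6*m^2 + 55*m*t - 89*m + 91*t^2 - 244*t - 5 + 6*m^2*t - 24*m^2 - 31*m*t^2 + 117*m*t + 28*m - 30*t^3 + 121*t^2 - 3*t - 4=m^2*(6*t - 30) + m*(-31*t^2 + 172*t - 85) - 30*t^3 + 212*t^2 - 338*t + 140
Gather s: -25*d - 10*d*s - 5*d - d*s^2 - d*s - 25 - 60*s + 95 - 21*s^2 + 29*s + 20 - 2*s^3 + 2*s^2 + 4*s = -30*d - 2*s^3 + s^2*(-d - 19) + s*(-11*d - 27) + 90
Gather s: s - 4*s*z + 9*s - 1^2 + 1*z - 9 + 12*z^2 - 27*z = s*(10 - 4*z) + 12*z^2 - 26*z - 10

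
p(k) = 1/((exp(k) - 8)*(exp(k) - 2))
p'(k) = -exp(k)/((exp(k) - 8)*(exp(k) - 2)^2) - exp(k)/((exp(k) - 8)^2*(exp(k) - 2)) = 2*(5 - exp(k))*exp(k)/(exp(4*k) - 20*exp(3*k) + 132*exp(2*k) - 320*exp(k) + 256)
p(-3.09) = 0.06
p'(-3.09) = 0.00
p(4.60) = 0.00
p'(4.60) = -0.00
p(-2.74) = 0.07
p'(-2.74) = 0.00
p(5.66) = 0.00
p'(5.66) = -0.00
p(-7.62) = 0.06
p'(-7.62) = 0.00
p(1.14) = -0.18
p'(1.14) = 0.39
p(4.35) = 0.00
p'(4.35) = -0.00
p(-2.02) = 0.07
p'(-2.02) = 0.01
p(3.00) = 0.00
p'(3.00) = -0.01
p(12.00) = 0.00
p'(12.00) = 0.00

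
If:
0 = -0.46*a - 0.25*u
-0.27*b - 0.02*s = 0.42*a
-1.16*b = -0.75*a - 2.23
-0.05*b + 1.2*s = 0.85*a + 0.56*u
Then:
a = -0.88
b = 1.35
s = 0.19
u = 1.62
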